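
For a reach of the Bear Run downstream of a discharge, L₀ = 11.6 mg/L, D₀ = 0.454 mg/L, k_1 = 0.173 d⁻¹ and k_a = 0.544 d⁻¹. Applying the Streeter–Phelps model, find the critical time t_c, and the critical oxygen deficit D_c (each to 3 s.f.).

t_c ≈ 2.85 d; D_c ≈ 2.25 mg/L

With k_a/k_1 = 3.145 and 1 − D₀(k_a−k_1)/(k_1 L₀) = 0.9161,
t_c = ln(3.145 × 0.9161) / (0.544 − 0.173) = ln(2.881) / 0.3710 = 1.058/0.3710 = 2.852 d.
D_c = (k_1/k_a) L₀ e^(−k_1 t_c) = (0.173/0.544) × 11.6 × e^(−0.173×2.852) = 0.3180 × 11.6 × 0.6106 = 2.252 mg/L.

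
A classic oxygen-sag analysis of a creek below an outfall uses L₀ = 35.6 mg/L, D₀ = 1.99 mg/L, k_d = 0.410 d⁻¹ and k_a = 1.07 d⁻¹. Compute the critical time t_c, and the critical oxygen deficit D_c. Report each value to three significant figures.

t_c = [1/(k_a−k_d)] ln[(k_a/k_d)(1 − D₀(k_a−k_d)/(k_d L₀))]
= [1/(1.07−0.410)] ln[(1.07/0.410)(1 − 1.99×0.6600/(0.410×35.6))]
= (1/0.6600) ln[2.610 × 0.9100] = 1.515 × ln(2.375) = 1.515 × 0.8650 = 1.311 d.
L(t_c) = L₀ e^(−k_d t_c) = 35.6 × 0.5843 = 20.80 mg/L, and at the critical point k_a D_c = k_d L, so D_c = (0.410/1.07) × 20.80 = 7.971 mg/L.

t_c ≈ 1.31 d; D_c ≈ 7.97 mg/L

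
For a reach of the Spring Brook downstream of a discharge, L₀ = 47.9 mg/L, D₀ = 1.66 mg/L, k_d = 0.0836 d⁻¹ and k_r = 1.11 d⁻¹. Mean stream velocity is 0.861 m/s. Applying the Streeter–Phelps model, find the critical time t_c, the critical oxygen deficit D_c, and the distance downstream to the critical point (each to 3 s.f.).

With k_r/k_d = 13.28 and 1 − D₀(k_r−k_d)/(k_d L₀) = 0.5745,
t_c = ln(13.28 × 0.5745) / (1.11 − 0.0836) = ln(7.628) / 1.026 = 2.032/1.026 = 1.980 d.
L(t_c) = L₀ e^(−k_d t_c) = 47.9 × 0.8475 = 40.59 mg/L, and at the critical point k_r D_c = k_d L, so D_c = (0.0836/1.11) × 40.59 = 3.057 mg/L.
x_c = v t_c = 0.861 m/s × 1.980 d × 86400 s/d = 147300 m ≈ 147 km.

t_c ≈ 1.98 d; D_c ≈ 3.06 mg/L; x_c ≈ 147 km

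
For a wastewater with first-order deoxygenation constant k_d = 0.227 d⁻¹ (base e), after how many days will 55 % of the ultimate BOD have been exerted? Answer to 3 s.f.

t ≈ 3.52 d

y/L₀ = 1 − e^(−k_d t) = 0.55 ⇒ e^(−k_d t) = 0.450
t = −ln(0.450) / 0.227 = 0.7985 / 0.227 = 3.518 d.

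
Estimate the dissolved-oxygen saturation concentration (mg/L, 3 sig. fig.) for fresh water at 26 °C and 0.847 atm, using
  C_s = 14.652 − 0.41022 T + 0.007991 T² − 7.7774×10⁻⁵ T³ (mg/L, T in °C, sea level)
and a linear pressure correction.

C_s ≈ 6.79 mg/L

At sea level: C_s = 14.652 − 0.41022×26 + 0.007991×26² − 7.7774×10⁻⁵×26³ = 8.021 mg/L.
Pressure correction: C_s' = 8.021 × 0.847 = 6.794 mg/L.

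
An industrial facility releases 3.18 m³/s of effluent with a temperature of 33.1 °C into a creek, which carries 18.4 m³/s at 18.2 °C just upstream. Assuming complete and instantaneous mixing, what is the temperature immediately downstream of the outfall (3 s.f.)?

20.4 °C

Flow-weighted mixing: C = (Q_r C_r + Q_w C_w)/(Q_r + Q_w)
= (18.4×18.2 + 3.18×33.1)/(18.4 + 3.18) = 440.1/21.58 = 20.40 °C.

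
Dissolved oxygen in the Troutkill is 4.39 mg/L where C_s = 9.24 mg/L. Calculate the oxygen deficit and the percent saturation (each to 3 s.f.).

D = C_s − C = 9.24 − 4.39 = 4.85 mg/L.
% saturation = 4.39/9.24 × 100 = 47.5 %.

D ≈ 4.85 mg/L; 47.5 % saturation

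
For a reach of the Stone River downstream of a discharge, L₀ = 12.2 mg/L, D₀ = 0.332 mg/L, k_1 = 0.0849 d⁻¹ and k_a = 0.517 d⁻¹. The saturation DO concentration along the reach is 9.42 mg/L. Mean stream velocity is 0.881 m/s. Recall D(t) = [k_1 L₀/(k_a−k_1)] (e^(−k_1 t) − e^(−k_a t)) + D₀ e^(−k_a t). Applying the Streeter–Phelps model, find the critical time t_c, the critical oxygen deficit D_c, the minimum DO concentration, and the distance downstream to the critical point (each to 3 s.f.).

With k_a/k_1 = 6.090 and 1 − D₀(k_a−k_1)/(k_1 L₀) = 0.8615,
t_c = ln(6.090 × 0.8615) / (0.517 − 0.0849) = ln(5.246) / 0.4321 = 1.657/0.4321 = 3.836 d.
D_c = (k_1/k_a) L₀ e^(−k_1 t_c) = (0.0849/0.517) × 12.2 × e^(−0.0849×3.836) = 0.1642 × 12.2 × 0.7220 = 1.447 mg/L.
Minimum DO = C_s − D_c = 9.42 − 1.447 = 7.973 mg/L.
x_c = v t_c = 0.881 m/s × 3.836 d × 86400 s/d = 292000 m ≈ 292 km.

t_c ≈ 3.84 d; D_c ≈ 1.45 mg/L; min DO ≈ 7.97 mg/L; x_c ≈ 292 km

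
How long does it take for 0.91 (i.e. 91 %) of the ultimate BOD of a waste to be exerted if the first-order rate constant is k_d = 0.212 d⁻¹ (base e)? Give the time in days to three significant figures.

y/L₀ = 1 − e^(−k_d t) = 0.91 ⇒ e^(−k_d t) = 0.0900
t = −ln(0.0900) / 0.212 = 2.408 / 0.212 = 11.36 d.

t ≈ 11.4 d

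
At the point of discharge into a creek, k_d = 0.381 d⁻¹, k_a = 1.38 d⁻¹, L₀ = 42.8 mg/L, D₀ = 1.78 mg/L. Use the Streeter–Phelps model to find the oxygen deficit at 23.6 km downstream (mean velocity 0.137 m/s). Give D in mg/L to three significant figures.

Travel time t = x/v = 23.6 km / (0.137 m/s) = 23600 m / 0.137 m/s = 172300 s = 1.994 d.
k_d L₀/(k_a−k_d) = 0.381×42.8/(1.38−0.381) = 16.31/0.9990 = 16.32 mg/L.
e^(−k_d t) = e^(−0.381×1.994) = 0.4678; e^(−k_a t) = e^(−1.38×1.994) = 0.06384.
D = 16.32 × (0.4678 − 0.06384) + 1.78 × 0.06384 = 6.595 + 0.1136 = 6.708 mg/L.

D ≈ 6.71 mg/L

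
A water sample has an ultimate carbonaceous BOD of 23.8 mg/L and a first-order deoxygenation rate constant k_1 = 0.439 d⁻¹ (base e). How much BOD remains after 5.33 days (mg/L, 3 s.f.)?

L_t = L₀ e^(−k_1 t) = 23.8 × e^(−0.439×5.33) = 23.8 × 0.09634 = 2.293 mg/L.

L ≈ 2.29 mg/L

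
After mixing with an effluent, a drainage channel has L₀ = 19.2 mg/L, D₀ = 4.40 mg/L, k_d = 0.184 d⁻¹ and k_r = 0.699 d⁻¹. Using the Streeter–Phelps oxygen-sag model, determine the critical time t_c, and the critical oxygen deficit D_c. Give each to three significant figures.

With k_r/k_d = 3.799 and 1 − D₀(k_r−k_d)/(k_d L₀) = 0.3586,
t_c = ln(3.799 × 0.3586) / (0.699 − 0.184) = ln(1.362) / 0.5150 = 0.3091/0.5150 = 0.6002 d.
L(t_c) = L₀ e^(−k_d t_c) = 19.2 × 0.8954 = 17.19 mg/L, and at the critical point k_r D_c = k_d L, so D_c = (0.184/0.699) × 17.19 = 4.526 mg/L.

t_c ≈ 0.600 d; D_c ≈ 4.53 mg/L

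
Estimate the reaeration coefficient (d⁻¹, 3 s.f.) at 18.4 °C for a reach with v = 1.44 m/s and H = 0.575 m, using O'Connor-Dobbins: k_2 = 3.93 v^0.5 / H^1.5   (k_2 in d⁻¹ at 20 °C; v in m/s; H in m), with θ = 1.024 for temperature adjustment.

k_2(20) = 3.93 × 1.44^0.5 / 0.575^1.5 = 3.93 × 1.200 / 0.4360 = 10.82 d⁻¹.
k_2(18.4) = 10.82 × 1.024^(18.4−20) = 10.82 × 0.9628 = 10.41 d⁻¹.

k_2 ≈ 10.4 d⁻¹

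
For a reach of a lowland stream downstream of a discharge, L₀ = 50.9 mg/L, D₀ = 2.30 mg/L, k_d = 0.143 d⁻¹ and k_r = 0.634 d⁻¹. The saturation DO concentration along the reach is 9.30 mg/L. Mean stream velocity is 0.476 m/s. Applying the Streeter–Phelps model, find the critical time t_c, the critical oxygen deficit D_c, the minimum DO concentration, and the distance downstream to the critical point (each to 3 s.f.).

t_c = [1/(k_r−k_d)] ln[(k_r/k_d)(1 − D₀(k_r−k_d)/(k_d L₀))]
= [1/(0.634−0.143)] ln[(0.634/0.143)(1 − 2.30×0.4910/(0.143×50.9))]
= (1/0.4910) ln[4.434 × 0.8448] = 2.037 × ln(3.746) = 2.037 × 1.321 = 2.690 d.
L(t_c) = L₀ e^(−k_d t_c) = 50.9 × 0.6807 = 34.65 mg/L, and at the critical point k_r D_c = k_d L, so D_c = (0.143/0.634) × 34.65 = 7.815 mg/L.
Minimum DO = C_s − D_c = 9.30 − 7.815 = 1.485 mg/L.
x_c = v t_c = 0.476 m/s × 2.690 d × 86400 s/d = 110600 m ≈ 111 km.

t_c ≈ 2.69 d; D_c ≈ 7.81 mg/L; min DO ≈ 1.49 mg/L; x_c ≈ 111 km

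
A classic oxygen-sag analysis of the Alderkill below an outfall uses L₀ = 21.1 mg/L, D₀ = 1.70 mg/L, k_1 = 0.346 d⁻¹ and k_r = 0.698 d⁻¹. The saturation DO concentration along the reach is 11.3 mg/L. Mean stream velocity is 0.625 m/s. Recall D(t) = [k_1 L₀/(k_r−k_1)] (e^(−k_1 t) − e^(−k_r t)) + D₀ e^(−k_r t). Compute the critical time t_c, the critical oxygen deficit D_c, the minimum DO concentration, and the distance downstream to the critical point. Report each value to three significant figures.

t_c = [1/(k_r−k_1)] ln[(k_r/k_1)(1 − D₀(k_r−k_1)/(k_1 L₀))]
= [1/(0.698−0.346)] ln[(0.698/0.346)(1 − 1.70×0.3520/(0.346×21.1))]
= (1/0.3520) ln[2.017 × 0.9180] = 2.841 × ln(1.852) = 2.841 × 0.6163 = 1.751 d.
D_c = (k_1/k_r) L₀ e^(−k_1 t_c) = (0.346/0.698) × 21.1 × e^(−0.346×1.751) = 0.4957 × 21.1 × 0.5457 = 5.707 mg/L.
Minimum DO = C_s − D_c = 11.3 − 5.707 = 5.593 mg/L.
x_c = v t_c = 0.625 m/s × 1.751 d × 86400 s/d = 94540 m ≈ 94.5 km.

t_c ≈ 1.75 d; D_c ≈ 5.71 mg/L; min DO ≈ 5.59 mg/L; x_c ≈ 94.5 km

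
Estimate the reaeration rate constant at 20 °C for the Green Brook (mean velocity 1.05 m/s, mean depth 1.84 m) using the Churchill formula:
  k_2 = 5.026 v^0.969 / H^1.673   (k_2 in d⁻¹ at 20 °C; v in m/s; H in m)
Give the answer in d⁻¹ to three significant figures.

k_2 ≈ 1.90 d⁻¹

k_2 = 5.026 × 1.05^0.969 / 1.84^1.673 = 5.026 × 1.048 / 2.774 = 1.900 d⁻¹.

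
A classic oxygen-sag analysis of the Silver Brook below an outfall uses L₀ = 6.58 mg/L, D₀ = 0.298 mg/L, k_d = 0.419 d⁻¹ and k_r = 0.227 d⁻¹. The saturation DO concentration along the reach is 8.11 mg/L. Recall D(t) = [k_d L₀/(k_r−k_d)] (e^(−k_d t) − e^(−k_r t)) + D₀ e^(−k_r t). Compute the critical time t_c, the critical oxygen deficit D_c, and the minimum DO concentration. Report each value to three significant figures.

t_c ≈ 3.09 d; D_c ≈ 3.33 mg/L; min DO ≈ 4.78 mg/L

With k_r/k_d = 0.5418 and 1 − D₀(k_r−k_d)/(k_d L₀) = 1.021,
t_c = ln(0.5418 × 1.021) / (0.227 − 0.419) = ln(0.5530) / -0.1920 = -0.5924/-0.1920 = 3.085 d.
L(t_c) = L₀ e^(−k_d t_c) = 6.58 × 0.2745 = 1.806 mg/L, and at the critical point k_r D_c = k_d L, so D_c = (0.419/0.227) × 1.806 = 3.334 mg/L.
Minimum DO = C_s − D_c = 8.11 − 3.334 = 4.776 mg/L.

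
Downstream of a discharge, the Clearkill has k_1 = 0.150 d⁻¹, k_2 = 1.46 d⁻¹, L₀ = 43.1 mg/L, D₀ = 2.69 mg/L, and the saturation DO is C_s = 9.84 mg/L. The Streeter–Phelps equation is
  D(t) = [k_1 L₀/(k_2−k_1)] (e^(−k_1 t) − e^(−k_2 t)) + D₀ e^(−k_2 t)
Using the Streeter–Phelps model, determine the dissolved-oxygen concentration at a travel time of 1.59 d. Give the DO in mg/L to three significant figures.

k_1 L₀/(k_2−k_1) = 0.150×43.1/(1.46−0.150) = 6.465/1.310 = 4.935 mg/L.
e^(−k_1 t) = e^(−0.150×1.590) = 0.7878; e^(−k_2 t) = e^(−1.46×1.590) = 0.09814.
D = 4.935 × (0.7878 − 0.09814) + 2.69 × 0.09814 = 3.404 + 0.2640 = 3.668 mg/L.
DO = C_s − D = 9.84 − 3.668 = 6.172 mg/L.

DO ≈ 6.17 mg/L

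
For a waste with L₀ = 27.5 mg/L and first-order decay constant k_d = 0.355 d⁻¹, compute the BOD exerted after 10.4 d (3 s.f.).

y_t = L₀(1 − e^(−k_d t)) = 27.5 × (1 − e^(−0.355×10.4))
= 27.5 × (1 − 0.02492) = 27.5 × 0.9751 = 26.81 mg/L.

y ≈ 26.8 mg/L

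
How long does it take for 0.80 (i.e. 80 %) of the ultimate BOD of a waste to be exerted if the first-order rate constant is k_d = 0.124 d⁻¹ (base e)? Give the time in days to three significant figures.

y/L₀ = 1 − e^(−k_d t) = 0.80 ⇒ e^(−k_d t) = 0.200
t = −ln(0.200) / 0.124 = 1.609 / 0.124 = 12.98 d.

t ≈ 13.0 d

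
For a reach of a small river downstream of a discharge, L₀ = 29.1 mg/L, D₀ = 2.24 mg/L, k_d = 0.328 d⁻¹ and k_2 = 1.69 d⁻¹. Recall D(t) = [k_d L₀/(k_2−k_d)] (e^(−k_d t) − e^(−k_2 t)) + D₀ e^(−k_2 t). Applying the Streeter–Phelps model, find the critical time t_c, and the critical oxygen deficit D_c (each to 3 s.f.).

t_c ≈ 0.921 d; D_c ≈ 4.18 mg/L

At the critical point dD/dt = 0, so k_d L₀ e^(−k_d t) = k_2 D. Substituting D(t) from the Streeter–Phelps equation and solving for t gives
t_c = ln[(k_2/k_d)(1 − D₀(k_2−k_d)/(k_d L₀))] / (k_2−k_d).
Here k_2−k_d = 1.362 d⁻¹ and 1 − D₀(k_2−k_d)/(k_d L₀) = 1 − 2.24×1.362/(0.328×29.1) = 0.6804, so
t_c = ln(5.152 × 0.6804) / 1.362 = 1.254 / 1.362 = 0.9210 d.
L(t_c) = L₀ e^(−k_d t_c) = 29.1 × 0.7393 = 21.51 mg/L, and at the critical point k_2 D_c = k_d L, so D_c = (0.328/1.69) × 21.51 = 4.175 mg/L.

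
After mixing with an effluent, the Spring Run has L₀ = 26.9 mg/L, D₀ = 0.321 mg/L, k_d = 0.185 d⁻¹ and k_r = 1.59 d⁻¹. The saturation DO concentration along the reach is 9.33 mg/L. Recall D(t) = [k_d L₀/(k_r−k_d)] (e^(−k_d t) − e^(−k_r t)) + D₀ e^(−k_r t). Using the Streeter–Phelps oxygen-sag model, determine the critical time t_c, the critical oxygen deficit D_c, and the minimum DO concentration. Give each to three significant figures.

t_c ≈ 1.46 d; D_c ≈ 2.39 mg/L; min DO ≈ 6.94 mg/L

t_c = [1/(k_r−k_d)] ln[(k_r/k_d)(1 − D₀(k_r−k_d)/(k_d L₀))]
= [1/(1.59−0.185)] ln[(1.59/0.185)(1 − 0.321×1.405/(0.185×26.9))]
= (1/1.405) ln[8.595 × 0.9094] = 0.7117 × ln(7.816) = 0.7117 × 2.056 = 1.463 d.
L(t_c) = L₀ e^(−k_d t_c) = 26.9 × 0.7628 = 20.52 mg/L, and at the critical point k_r D_c = k_d L, so D_c = (0.185/1.59) × 20.52 = 2.388 mg/L.
Minimum DO = C_s − D_c = 9.33 − 2.388 = 6.942 mg/L.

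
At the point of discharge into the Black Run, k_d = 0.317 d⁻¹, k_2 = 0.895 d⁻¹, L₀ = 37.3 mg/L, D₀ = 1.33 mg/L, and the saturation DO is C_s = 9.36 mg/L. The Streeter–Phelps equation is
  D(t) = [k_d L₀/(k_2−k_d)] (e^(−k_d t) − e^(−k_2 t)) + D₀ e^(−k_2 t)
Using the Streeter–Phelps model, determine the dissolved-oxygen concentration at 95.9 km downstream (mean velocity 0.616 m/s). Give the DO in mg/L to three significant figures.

Travel time t = x/v = 95.9 km / (0.616 m/s) = 95900 m / 0.616 m/s = 155700 s = 1.802 d.
k_d L₀/(k_2−k_d) = 0.317×37.3/(0.895−0.317) = 11.82/0.5780 = 20.46 mg/L.
e^(−k_d t) = e^(−0.317×1.802) = 0.5649; e^(−k_2 t) = e^(−0.895×1.802) = 0.1994.
D = 20.46 × (0.5649 − 0.1994) + 1.33 × 0.1994 = 7.477 + 0.2651 = 7.742 mg/L.
DO = C_s − D = 9.36 − 7.742 = 1.618 mg/L.

DO ≈ 1.62 mg/L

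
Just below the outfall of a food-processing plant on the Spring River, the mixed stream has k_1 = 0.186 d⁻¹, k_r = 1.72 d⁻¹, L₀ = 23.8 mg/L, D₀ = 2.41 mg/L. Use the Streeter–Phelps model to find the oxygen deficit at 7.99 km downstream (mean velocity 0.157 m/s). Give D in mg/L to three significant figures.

Travel time t = x/v = 7.99 km / (0.157 m/s) = 7990 m / 0.157 m/s = 50890 s = 0.5890 d.
k_1 L₀/(k_r−k_1) = 0.186×23.8/(1.72−0.186) = 4.427/1.534 = 2.886 mg/L.
e^(−k_1 t) = e^(−0.186×0.5890) = 0.8962; e^(−k_r t) = e^(−1.72×0.5890) = 0.3631.
D = 2.886 × (0.8962 − 0.3631) + 2.41 × 0.3631 = 1.539 + 0.8750 = 2.414 mg/L.

D ≈ 2.41 mg/L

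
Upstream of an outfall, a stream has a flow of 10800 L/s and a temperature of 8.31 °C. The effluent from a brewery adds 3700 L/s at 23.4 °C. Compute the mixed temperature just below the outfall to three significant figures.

12.2 °C

Flow-weighted mixing: C = (Q_r C_r + Q_w C_w)/(Q_r + Q_w)
= (10800×8.31 + 3700×23.4)/(10800 + 3700) = 176300/14500 = 12.16 °C.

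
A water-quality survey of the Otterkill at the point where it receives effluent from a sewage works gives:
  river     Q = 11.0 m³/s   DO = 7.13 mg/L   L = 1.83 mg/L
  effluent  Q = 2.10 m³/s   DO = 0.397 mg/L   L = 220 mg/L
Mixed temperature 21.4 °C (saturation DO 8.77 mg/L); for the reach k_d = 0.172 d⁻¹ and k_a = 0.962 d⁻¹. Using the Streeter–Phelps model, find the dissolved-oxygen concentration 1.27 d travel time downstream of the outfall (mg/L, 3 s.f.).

Mixed DO = (11.0×7.13 + 2.10×0.397)/(11.0+2.10) = 79.26/13.10 = 6.051 mg/L.
Mixed L₀ = (11.0×1.83 + 2.10×220)/(13.10) = 482.1/13.10 = 36.80 mg/L.
Initial deficit D₀ = C_s − DO₀ = 8.77 − 6.051 = 2.719 mg/L.
D(1.27) = [0.172×36.80/(0.962−0.172)](e^(−0.172×1.27) − e^(−0.962×1.27)) + 2.719 e^(−0.962×1.27)
= 8.013 × (0.8038 − 0.2947) + 2.719 × 0.2947 = 4.880 mg/L.
DO = 8.77 − 4.880 = 3.890 mg/L.

DO ≈ 3.89 mg/L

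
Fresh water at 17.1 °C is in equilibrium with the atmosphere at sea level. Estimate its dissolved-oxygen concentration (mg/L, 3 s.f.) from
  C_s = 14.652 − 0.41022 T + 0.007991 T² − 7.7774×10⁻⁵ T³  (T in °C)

C_s ≈ 9.58 mg/L

C_s = 14.652 − 0.41022×17.1 + 0.007991×17.1² − 7.7774×10⁻⁵×17.1³ = 9.585 mg/L.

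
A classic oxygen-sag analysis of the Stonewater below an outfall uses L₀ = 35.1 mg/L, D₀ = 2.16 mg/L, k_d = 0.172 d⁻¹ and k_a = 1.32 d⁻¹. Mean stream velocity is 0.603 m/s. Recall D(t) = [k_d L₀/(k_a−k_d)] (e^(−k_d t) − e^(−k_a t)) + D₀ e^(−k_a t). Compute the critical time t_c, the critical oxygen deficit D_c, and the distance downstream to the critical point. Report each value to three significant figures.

t_c ≈ 1.31 d; D_c ≈ 3.65 mg/L; x_c ≈ 68.5 km

At the critical point dD/dt = 0, so k_d L₀ e^(−k_d t) = k_a D. Substituting D(t) from the Streeter–Phelps equation and solving for t gives
t_c = ln[(k_a/k_d)(1 − D₀(k_a−k_d)/(k_d L₀))] / (k_a−k_d).
Here k_a−k_d = 1.148 d⁻¹ and 1 − D₀(k_a−k_d)/(k_d L₀) = 1 − 2.16×1.148/(0.172×35.1) = 0.5893, so
t_c = ln(7.674 × 0.5893) / 1.148 = 1.509 / 1.148 = 1.314 d.
L(t_c) = L₀ e^(−k_d t_c) = 35.1 × 0.7976 = 28.00 mg/L, and at the critical point k_a D_c = k_d L, so D_c = (0.172/1.32) × 28.00 = 3.648 mg/L.
x_c = v t_c = 0.603 m/s × 1.314 d × 86400 s/d = 68480 m ≈ 68.5 km.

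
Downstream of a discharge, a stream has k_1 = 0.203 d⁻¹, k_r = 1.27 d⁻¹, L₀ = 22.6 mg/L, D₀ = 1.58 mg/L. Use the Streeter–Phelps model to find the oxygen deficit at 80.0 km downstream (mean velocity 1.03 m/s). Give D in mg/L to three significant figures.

Travel time t = x/v = 80.0 km / (1.03 m/s) = 80000 m / 1.03 m/s = 77670 s = 0.8990 d.
k_1 L₀/(k_r−k_1) = 0.203×22.6/(1.27−0.203) = 4.588/1.067 = 4.300 mg/L.
e^(−k_1 t) = e^(−0.203×0.8990) = 0.8332; e^(−k_r t) = e^(−1.27×0.8990) = 0.3193.
D = 4.300 × (0.8332 − 0.3193) + 1.58 × 0.3193 = 2.210 + 0.5045 = 2.714 mg/L.

D ≈ 2.71 mg/L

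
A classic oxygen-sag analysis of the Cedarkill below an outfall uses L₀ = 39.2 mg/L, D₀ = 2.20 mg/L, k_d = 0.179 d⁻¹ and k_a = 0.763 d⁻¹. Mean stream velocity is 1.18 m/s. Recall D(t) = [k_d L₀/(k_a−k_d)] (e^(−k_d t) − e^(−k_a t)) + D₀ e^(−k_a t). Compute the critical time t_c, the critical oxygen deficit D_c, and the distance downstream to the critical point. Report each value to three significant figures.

t_c ≈ 2.14 d; D_c ≈ 6.27 mg/L; x_c ≈ 218 km

t_c = [1/(k_a−k_d)] ln[(k_a/k_d)(1 − D₀(k_a−k_d)/(k_d L₀))]
= [1/(0.763−0.179)] ln[(0.763/0.179)(1 − 2.20×0.5840/(0.179×39.2))]
= (1/0.5840) ln[4.263 × 0.8169] = 1.712 × ln(3.482) = 1.712 × 1.248 = 2.136 d.
L(t_c) = L₀ e^(−k_d t_c) = 39.2 × 0.6822 = 26.74 mg/L, and at the critical point k_a D_c = k_d L, so D_c = (0.179/0.763) × 26.74 = 6.274 mg/L.
x_c = v t_c = 1.18 m/s × 2.136 d × 86400 s/d = 217800 m ≈ 218 km.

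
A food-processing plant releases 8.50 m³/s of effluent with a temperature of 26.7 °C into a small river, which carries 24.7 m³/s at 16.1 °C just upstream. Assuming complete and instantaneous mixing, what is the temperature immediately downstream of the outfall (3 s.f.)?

18.8 °C

Flow-weighted mixing: C = (Q_r C_r + Q_w C_w)/(Q_r + Q_w)
= (24.7×16.1 + 8.50×26.7)/(24.7 + 8.50) = 624.6/33.20 = 18.81 °C.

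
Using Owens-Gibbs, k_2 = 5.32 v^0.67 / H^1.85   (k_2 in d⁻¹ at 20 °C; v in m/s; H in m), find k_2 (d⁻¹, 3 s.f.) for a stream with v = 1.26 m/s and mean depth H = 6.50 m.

k_2 ≈ 0.195 d⁻¹

k_2 = 5.32 × 1.26^0.67 / 6.50^1.85 = 5.32 × 1.167 / 31.91 = 0.1947 d⁻¹.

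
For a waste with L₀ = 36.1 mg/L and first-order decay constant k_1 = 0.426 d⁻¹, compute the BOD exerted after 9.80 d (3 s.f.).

y ≈ 35.5 mg/L

y_t = L₀(1 − e^(−k_1 t)) = 36.1 × (1 − e^(−0.426×9.80))
= 36.1 × (1 − 0.01538) = 36.1 × 0.9846 = 35.54 mg/L.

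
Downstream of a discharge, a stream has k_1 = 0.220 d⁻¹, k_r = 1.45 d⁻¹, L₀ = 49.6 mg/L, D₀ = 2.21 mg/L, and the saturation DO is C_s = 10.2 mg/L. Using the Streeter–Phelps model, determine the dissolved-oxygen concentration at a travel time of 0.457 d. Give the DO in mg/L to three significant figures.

k_1 L₀/(k_r−k_1) = 0.220×49.6/(1.45−0.220) = 10.91/1.230 = 8.872 mg/L.
e^(−k_1 t) = e^(−0.220×0.4570) = 0.9043; e^(−k_r t) = e^(−1.45×0.4570) = 0.5155.
D = 8.872 × (0.9043 − 0.5155) + 2.21 × 0.5155 = 3.450 + 1.139 = 4.589 mg/L.
DO = C_s − D = 10.2 − 4.589 = 5.611 mg/L.

DO ≈ 5.61 mg/L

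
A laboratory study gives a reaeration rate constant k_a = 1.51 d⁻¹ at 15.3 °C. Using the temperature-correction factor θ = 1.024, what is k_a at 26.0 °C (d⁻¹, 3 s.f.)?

k_a(T₂) = k_a(T₁) · θ^(T₂−T₁) = 1.51 × 1.024^(26.0−15.3)
= 1.51 × 1.024^10.7 = 1.51 × 1.289 = 1.946 d⁻¹.

k_a ≈ 1.95 d⁻¹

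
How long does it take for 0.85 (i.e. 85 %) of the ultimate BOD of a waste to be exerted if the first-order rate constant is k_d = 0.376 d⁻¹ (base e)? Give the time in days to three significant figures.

y/L₀ = 1 − e^(−k_d t) = 0.85 ⇒ e^(−k_d t) = 0.150
t = −ln(0.150) / 0.376 = 1.897 / 0.376 = 5.046 d.

t ≈ 5.05 d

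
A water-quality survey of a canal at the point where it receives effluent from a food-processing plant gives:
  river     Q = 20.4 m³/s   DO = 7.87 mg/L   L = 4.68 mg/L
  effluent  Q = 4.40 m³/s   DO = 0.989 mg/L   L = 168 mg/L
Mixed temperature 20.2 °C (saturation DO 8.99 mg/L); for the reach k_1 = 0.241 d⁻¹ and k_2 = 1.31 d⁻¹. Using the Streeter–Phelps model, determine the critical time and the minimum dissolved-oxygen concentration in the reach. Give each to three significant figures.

Mixed DO = (20.4×7.87 + 4.40×0.989)/(20.4+4.40) = 164.9/24.80 = 6.649 mg/L.
Mixed L₀ = (20.4×4.68 + 4.40×168)/(24.80) = 834.7/24.80 = 33.66 mg/L.
Initial deficit D₀ = C_s − DO₀ = 8.99 − 6.649 = 2.341 mg/L.
t_c = (1/1.069) ln[(1.31/0.241)(1 − 2.341×1.069/(0.241×33.66))] = 0.9355 × ln(3.759) = 1.239 d.
D_c = (0.241/1.31) × 33.66 × e^(−0.241×1.239) = 0.1840 × 33.66 × 0.7419 = 4.594 mg/L.
Minimum DO = 8.99 − 4.594 = 4.396 mg/L.

t_c ≈ 1.24 d; minimum DO ≈ 4.40 mg/L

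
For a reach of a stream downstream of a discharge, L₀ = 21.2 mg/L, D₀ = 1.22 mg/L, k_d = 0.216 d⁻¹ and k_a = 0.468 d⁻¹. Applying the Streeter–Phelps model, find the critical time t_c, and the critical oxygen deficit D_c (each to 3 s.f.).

t_c ≈ 2.79 d; D_c ≈ 5.35 mg/L

t_c = [1/(k_a−k_d)] ln[(k_a/k_d)(1 − D₀(k_a−k_d)/(k_d L₀))]
= [1/(0.468−0.216)] ln[(0.468/0.216)(1 − 1.22×0.2520/(0.216×21.2))]
= (1/0.2520) ln[2.167 × 0.9329] = 3.968 × ln(2.021) = 3.968 × 0.7037 = 2.792 d.
L(t_c) = L₀ e^(−k_d t_c) = 21.2 × 0.5471 = 11.60 mg/L, and at the critical point k_a D_c = k_d L, so D_c = (0.216/0.468) × 11.60 = 5.353 mg/L.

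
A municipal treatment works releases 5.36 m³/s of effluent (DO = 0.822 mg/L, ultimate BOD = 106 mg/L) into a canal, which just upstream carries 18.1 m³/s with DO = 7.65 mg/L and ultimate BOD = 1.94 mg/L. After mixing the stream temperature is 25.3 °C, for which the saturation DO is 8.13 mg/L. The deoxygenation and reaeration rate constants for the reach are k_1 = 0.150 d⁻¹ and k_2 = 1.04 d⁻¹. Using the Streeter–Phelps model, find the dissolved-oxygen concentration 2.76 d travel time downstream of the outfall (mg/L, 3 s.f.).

DO ≈ 5.40 mg/L

Mixed DO = (18.1×7.65 + 5.36×0.822)/(18.1+5.36) = 142.9/23.46 = 6.090 mg/L.
Mixed L₀ = (18.1×1.94 + 5.36×106)/(23.46) = 603.3/23.46 = 25.72 mg/L.
Initial deficit D₀ = C_s − DO₀ = 8.13 − 6.090 = 2.040 mg/L.
D(2.76) = [0.150×25.72/(1.04−0.150)](e^(−0.150×2.76) − e^(−1.04×2.76)) + 2.040 e^(−1.04×2.76)
= 4.334 × (0.6610 − 0.05668) + 2.040 × 0.05668 = 2.735 mg/L.
DO = 8.13 − 2.735 = 5.395 mg/L.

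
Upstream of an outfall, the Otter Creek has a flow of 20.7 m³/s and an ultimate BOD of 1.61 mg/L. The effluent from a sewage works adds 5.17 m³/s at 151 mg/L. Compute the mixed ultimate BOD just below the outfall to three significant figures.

Flow-weighted mixing: C = (Q_r C_r + Q_w C_w)/(Q_r + Q_w)
= (20.7×1.61 + 5.17×151)/(20.7 + 5.17) = 814.0/25.87 = 31.46 mg/L.

31.5 mg/L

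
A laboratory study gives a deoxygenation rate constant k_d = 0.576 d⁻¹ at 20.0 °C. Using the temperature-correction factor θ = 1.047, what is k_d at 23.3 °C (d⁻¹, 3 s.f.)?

k_d ≈ 0.670 d⁻¹

k_d(T₂) = k_d(T₁) · θ^(T₂−T₁) = 0.576 × 1.047^(23.3−20.0)
= 0.576 × 1.047^3.30 = 0.576 × 1.164 = 0.6703 d⁻¹.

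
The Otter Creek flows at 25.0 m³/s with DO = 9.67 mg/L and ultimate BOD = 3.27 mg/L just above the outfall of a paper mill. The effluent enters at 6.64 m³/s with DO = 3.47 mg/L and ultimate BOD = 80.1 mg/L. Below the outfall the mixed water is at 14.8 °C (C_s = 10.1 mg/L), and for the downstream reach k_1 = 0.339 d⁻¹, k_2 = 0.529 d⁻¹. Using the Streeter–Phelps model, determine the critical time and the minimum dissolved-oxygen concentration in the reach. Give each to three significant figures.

t_c ≈ 2.07 d; minimum DO ≈ 3.94 mg/L

Mixed DO = (25.0×9.67 + 6.64×3.47)/(25.0+6.64) = 264.8/31.64 = 8.369 mg/L.
Mixed L₀ = (25.0×3.27 + 6.64×80.1)/(31.64) = 613.6/31.64 = 19.39 mg/L.
Initial deficit D₀ = C_s − DO₀ = 10.1 − 8.369 = 1.731 mg/L.
t_c = (1/0.1900) ln[(0.529/0.339)(1 − 1.731×0.1900/(0.339×19.39))] = 5.263 × ln(1.482) = 2.072 d.
D_c = (0.339/0.529) × 19.39 × e^(−0.339×2.072) = 0.6408 × 19.39 × 0.4954 = 6.157 mg/L.
Minimum DO = 10.1 − 6.157 = 3.943 mg/L.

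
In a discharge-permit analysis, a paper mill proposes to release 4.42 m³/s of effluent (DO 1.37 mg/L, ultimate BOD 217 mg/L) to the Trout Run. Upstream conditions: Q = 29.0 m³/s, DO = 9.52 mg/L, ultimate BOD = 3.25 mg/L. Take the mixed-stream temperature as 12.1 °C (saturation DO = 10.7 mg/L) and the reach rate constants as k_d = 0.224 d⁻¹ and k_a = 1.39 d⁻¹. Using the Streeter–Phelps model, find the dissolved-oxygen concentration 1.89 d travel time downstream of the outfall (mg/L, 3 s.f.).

Mixed DO = (29.0×9.52 + 4.42×1.37)/(29.0+4.42) = 282.1/33.42 = 8.442 mg/L.
Mixed L₀ = (29.0×3.25 + 4.42×217)/(33.42) = 1053/33.42 = 31.52 mg/L.
Initial deficit D₀ = C_s − DO₀ = 10.7 − 8.442 = 2.258 mg/L.
D(1.89) = [0.224×31.52/(1.39−0.224)](e^(−0.224×1.89) − e^(−1.39×1.89)) + 2.258 e^(−1.39×1.89)
= 6.055 × (0.6548 − 0.07229) + 2.258 × 0.07229 = 3.691 mg/L.
DO = 10.7 − 3.691 = 7.009 mg/L.

DO ≈ 7.01 mg/L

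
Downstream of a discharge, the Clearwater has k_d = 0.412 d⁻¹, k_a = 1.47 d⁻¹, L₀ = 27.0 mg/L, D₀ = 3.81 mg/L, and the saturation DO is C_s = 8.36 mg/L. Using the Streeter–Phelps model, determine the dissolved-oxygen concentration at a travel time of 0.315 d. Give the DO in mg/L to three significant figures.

DO ≈ 3.34 mg/L

k_d L₀/(k_a−k_d) = 0.412×27.0/(1.47−0.412) = 11.12/1.058 = 10.51 mg/L.
e^(−k_d t) = e^(−0.412×0.3150) = 0.8783; e^(−k_a t) = e^(−1.47×0.3150) = 0.6294.
D = 10.51 × (0.8783 − 0.6294) + 3.81 × 0.6294 = 2.617 + 2.398 = 5.015 mg/L.
DO = C_s − D = 8.36 − 5.015 = 3.345 mg/L.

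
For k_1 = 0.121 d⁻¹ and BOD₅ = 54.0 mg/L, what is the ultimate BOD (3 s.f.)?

L₀ ≈ 119 mg/L

BOD₅ = L₀(1 − e^(−5k_1)) ⇒ L₀ = BOD₅ / (1 − e^(−5×0.121))
= 54.0 / (1 − 0.5461) = 54.0 / 0.4539 = 119.0 mg/L.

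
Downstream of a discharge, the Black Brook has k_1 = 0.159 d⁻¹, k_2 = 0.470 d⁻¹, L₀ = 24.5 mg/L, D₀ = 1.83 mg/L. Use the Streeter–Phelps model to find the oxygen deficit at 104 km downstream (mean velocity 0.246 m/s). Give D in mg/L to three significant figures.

Travel time t = x/v = 104 km / (0.246 m/s) = 104000 m / 0.246 m/s = 422800 s = 4.893 d.
k_1 L₀/(k_2−k_1) = 0.159×24.5/(0.470−0.159) = 3.896/0.3110 = 12.53 mg/L.
e^(−k_1 t) = e^(−0.159×4.893) = 0.4593; e^(−k_2 t) = e^(−0.470×4.893) = 0.1003.
D = 12.53 × (0.4593 − 0.1003) + 1.83 × 0.1003 = 4.497 + 0.1835 = 4.681 mg/L.

D ≈ 4.68 mg/L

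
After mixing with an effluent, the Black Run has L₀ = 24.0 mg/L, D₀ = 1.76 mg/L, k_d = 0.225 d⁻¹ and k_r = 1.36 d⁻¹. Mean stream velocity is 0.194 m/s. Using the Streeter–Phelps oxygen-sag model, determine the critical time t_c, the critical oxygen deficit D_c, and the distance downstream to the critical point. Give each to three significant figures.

At the critical point dD/dt = 0, so k_d L₀ e^(−k_d t) = k_r D. Substituting D(t) from the Streeter–Phelps equation and solving for t gives
t_c = ln[(k_r/k_d)(1 − D₀(k_r−k_d)/(k_d L₀))] / (k_r−k_d).
Here k_r−k_d = 1.135 d⁻¹ and 1 − D₀(k_r−k_d)/(k_d L₀) = 1 − 1.76×1.135/(0.225×24.0) = 0.6301, so
t_c = ln(6.044 × 0.6301) / 1.135 = 1.337 / 1.135 = 1.178 d.
D_c = (k_d/k_r) L₀ e^(−k_d t_c) = (0.225/1.36) × 24.0 × e^(−0.225×1.178) = 0.1654 × 24.0 × 0.7671 = 3.046 mg/L.
x_c = v t_c = 0.194 m/s × 1.178 d × 86400 s/d = 19750 m ≈ 19.7 km.

t_c ≈ 1.18 d; D_c ≈ 3.05 mg/L; x_c ≈ 19.7 km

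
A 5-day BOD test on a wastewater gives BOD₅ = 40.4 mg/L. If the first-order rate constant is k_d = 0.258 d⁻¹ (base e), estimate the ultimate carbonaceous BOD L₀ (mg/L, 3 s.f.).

L₀ ≈ 55.7 mg/L

BOD₅ = L₀(1 − e^(−5k_d)) ⇒ L₀ = BOD₅ / (1 − e^(−5×0.258))
= 40.4 / (1 − 0.2753) = 40.4 / 0.7247 = 55.74 mg/L.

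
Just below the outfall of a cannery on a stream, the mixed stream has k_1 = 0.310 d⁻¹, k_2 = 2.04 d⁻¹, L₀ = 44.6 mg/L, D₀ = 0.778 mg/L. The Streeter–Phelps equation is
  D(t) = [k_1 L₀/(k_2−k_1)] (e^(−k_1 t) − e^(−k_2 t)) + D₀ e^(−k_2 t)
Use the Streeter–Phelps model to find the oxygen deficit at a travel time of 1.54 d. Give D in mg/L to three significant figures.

D ≈ 4.65 mg/L

k_1 L₀/(k_2−k_1) = 0.310×44.6/(2.04−0.310) = 13.83/1.730 = 7.992 mg/L.
e^(−k_1 t) = e^(−0.310×1.540) = 0.6204; e^(−k_2 t) = e^(−2.04×1.540) = 0.04321.
D = 7.992 × (0.6204 − 0.04321) + 0.778 × 0.04321 = 4.613 + 0.03362 = 4.646 mg/L.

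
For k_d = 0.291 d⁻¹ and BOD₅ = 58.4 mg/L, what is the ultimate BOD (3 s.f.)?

L₀ ≈ 76.2 mg/L

BOD₅ = L₀(1 − e^(−5k_d)) ⇒ L₀ = BOD₅ / (1 − e^(−5×0.291))
= 58.4 / (1 − 0.2334) = 58.4 / 0.7666 = 76.18 mg/L.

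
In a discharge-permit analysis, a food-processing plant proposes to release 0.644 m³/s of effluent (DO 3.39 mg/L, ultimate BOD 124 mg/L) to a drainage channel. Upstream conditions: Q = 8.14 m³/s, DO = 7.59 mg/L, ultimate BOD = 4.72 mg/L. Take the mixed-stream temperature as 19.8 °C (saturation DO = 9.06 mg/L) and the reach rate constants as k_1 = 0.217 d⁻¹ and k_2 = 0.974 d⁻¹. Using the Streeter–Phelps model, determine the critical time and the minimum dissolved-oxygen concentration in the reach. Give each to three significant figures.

t_c ≈ 1.17 d; minimum DO ≈ 6.73 mg/L

Mixed DO = (8.14×7.59 + 0.644×3.39)/(8.14+0.644) = 63.97/8.784 = 7.282 mg/L.
Mixed L₀ = (8.14×4.72 + 0.644×124)/(8.784) = 118.3/8.784 = 13.47 mg/L.
Initial deficit D₀ = C_s − DO₀ = 9.06 − 7.282 = 1.778 mg/L.
t_c = (1/0.7570) ln[(0.974/0.217)(1 − 1.778×0.7570/(0.217×13.47))] = 1.321 × ln(2.421) = 1.168 d.
D_c = (0.217/0.974) × 13.47 × e^(−0.217×1.168) = 0.2228 × 13.47 × 0.7761 = 2.328 mg/L.
Minimum DO = 9.06 − 2.328 = 6.732 mg/L.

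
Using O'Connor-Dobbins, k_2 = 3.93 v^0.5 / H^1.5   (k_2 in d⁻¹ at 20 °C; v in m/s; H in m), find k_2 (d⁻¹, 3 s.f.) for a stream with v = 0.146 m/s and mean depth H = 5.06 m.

k_2 ≈ 0.132 d⁻¹

k_2 = 3.93 × 0.146^0.5 / 5.06^1.5 = 3.93 × 0.3821 / 11.38 = 0.1319 d⁻¹.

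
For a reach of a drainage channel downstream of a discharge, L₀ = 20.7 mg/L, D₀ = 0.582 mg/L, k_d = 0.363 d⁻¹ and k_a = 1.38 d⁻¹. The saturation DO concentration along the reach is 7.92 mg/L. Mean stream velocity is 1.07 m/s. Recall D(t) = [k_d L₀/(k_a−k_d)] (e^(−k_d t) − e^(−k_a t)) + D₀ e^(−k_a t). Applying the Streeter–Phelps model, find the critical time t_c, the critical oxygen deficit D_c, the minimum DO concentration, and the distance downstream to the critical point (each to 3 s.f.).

At the critical point dD/dt = 0, so k_d L₀ e^(−k_d t) = k_a D. Substituting D(t) from the Streeter–Phelps equation and solving for t gives
t_c = ln[(k_a/k_d)(1 − D₀(k_a−k_d)/(k_d L₀))] / (k_a−k_d).
Here k_a−k_d = 1.017 d⁻¹ and 1 − D₀(k_a−k_d)/(k_d L₀) = 1 − 0.582×1.017/(0.363×20.7) = 0.9212, so
t_c = ln(3.802 × 0.9212) / 1.017 = 1.253 / 1.017 = 1.232 d.
D_c = (k_d/k_a) L₀ e^(−k_d t_c) = (0.363/1.38) × 20.7 × e^(−0.363×1.232) = 0.2630 × 20.7 × 0.6393 = 3.481 mg/L.
Minimum DO = C_s − D_c = 7.92 − 3.481 = 4.439 mg/L.
x_c = v t_c = 1.07 m/s × 1.232 d × 86400 s/d = 113900 m ≈ 114 km.

t_c ≈ 1.23 d; D_c ≈ 3.48 mg/L; min DO ≈ 4.44 mg/L; x_c ≈ 114 km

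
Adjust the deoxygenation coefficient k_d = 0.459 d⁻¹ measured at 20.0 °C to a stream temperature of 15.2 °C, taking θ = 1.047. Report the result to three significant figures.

k_d ≈ 0.368 d⁻¹

k_d(T₂) = k_d(T₁) · θ^(T₂−T₁) = 0.459 × 1.047^(15.2−20.0)
= 0.459 × 1.047^-4.80 = 0.459 × 0.8022 = 0.3682 d⁻¹.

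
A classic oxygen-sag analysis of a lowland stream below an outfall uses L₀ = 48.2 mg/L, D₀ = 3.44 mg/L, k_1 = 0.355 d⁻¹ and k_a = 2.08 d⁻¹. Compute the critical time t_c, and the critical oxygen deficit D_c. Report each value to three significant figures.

At the critical point dD/dt = 0, so k_1 L₀ e^(−k_1 t) = k_a D. Substituting D(t) from the Streeter–Phelps equation and solving for t gives
t_c = ln[(k_a/k_1)(1 − D₀(k_a−k_1)/(k_1 L₀))] / (k_a−k_1).
Here k_a−k_1 = 1.725 d⁻¹ and 1 − D₀(k_a−k_1)/(k_1 L₀) = 1 − 3.44×1.725/(0.355×48.2) = 0.6532, so
t_c = ln(5.859 × 0.6532) / 1.725 = 1.342 / 1.725 = 0.7781 d.
D_c = (k_1/k_a) L₀ e^(−k_1 t_c) = (0.355/2.08) × 48.2 × e^(−0.355×0.7781) = 0.1707 × 48.2 × 0.7587 = 6.241 mg/L.

t_c ≈ 0.778 d; D_c ≈ 6.24 mg/L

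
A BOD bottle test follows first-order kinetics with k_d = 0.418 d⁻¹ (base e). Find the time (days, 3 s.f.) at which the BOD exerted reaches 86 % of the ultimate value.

t ≈ 4.70 d

y/L₀ = 1 − e^(−k_d t) = 0.86 ⇒ e^(−k_d t) = 0.140
t = −ln(0.140) / 0.418 = 1.966 / 0.418 = 4.704 d.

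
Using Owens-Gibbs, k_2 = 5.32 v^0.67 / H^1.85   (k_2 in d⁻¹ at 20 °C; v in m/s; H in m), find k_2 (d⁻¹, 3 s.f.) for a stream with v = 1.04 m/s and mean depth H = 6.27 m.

k_2 ≈ 0.183 d⁻¹

k_2 = 5.32 × 1.04^0.67 / 6.27^1.85 = 5.32 × 1.027 / 29.85 = 0.1830 d⁻¹.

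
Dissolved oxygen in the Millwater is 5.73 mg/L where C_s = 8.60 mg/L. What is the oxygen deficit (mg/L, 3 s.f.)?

D = C_s − C = 8.60 − 5.73 = 2.87 mg/L.

D ≈ 2.87 mg/L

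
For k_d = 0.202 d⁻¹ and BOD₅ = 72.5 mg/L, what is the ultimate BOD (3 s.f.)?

BOD₅ = L₀(1 − e^(−5k_d)) ⇒ L₀ = BOD₅ / (1 − e^(−5×0.202))
= 72.5 / (1 − 0.3642) = 72.5 / 0.6358 = 114.0 mg/L.

L₀ ≈ 114 mg/L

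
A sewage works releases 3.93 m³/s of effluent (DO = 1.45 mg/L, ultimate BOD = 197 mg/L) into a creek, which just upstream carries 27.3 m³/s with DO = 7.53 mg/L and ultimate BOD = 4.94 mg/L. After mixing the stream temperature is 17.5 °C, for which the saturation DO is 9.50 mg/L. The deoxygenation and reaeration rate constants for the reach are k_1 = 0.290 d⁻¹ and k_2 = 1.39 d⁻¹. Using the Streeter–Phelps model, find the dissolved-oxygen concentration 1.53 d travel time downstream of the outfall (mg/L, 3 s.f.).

DO ≈ 5.16 mg/L

Mixed DO = (27.3×7.53 + 3.93×1.45)/(27.3+3.93) = 211.3/31.23 = 6.765 mg/L.
Mixed L₀ = (27.3×4.94 + 3.93×197)/(31.23) = 909.1/31.23 = 29.11 mg/L.
Initial deficit D₀ = C_s − DO₀ = 9.50 − 6.765 = 2.735 mg/L.
D(1.53) = [0.290×29.11/(1.39−0.290)](e^(−0.290×1.53) − e^(−1.39×1.53)) + 2.735 e^(−1.39×1.53)
= 7.674 × (0.6417 − 0.1192) + 2.735 × 0.1192 = 4.335 mg/L.
DO = 9.50 − 4.335 = 5.165 mg/L.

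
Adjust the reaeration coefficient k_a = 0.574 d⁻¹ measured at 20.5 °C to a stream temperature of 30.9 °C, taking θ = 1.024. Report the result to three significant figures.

k_a(T₂) = k_a(T₁) · θ^(T₂−T₁) = 0.574 × 1.024^(30.9−20.5)
= 0.574 × 1.024^10.4 = 0.574 × 1.280 = 0.7346 d⁻¹.

k_a ≈ 0.735 d⁻¹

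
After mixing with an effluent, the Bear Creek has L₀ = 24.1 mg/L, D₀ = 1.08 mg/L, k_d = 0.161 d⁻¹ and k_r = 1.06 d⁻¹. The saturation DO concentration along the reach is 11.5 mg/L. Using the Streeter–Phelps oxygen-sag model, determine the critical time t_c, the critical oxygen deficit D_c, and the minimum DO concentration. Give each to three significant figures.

t_c ≈ 1.78 d; D_c ≈ 2.75 mg/L; min DO ≈ 8.75 mg/L

At the critical point dD/dt = 0, so k_d L₀ e^(−k_d t) = k_r D. Substituting D(t) from the Streeter–Phelps equation and solving for t gives
t_c = ln[(k_r/k_d)(1 − D₀(k_r−k_d)/(k_d L₀))] / (k_r−k_d).
Here k_r−k_d = 0.8990 d⁻¹ and 1 − D₀(k_r−k_d)/(k_d L₀) = 1 − 1.08×0.8990/(0.161×24.1) = 0.7498, so
t_c = ln(6.584 × 0.7498) / 0.8990 = 1.597 / 0.8990 = 1.776 d.
D_c = (k_d/k_r) L₀ e^(−k_d t_c) = (0.161/1.06) × 24.1 × e^(−0.161×1.776) = 0.1519 × 24.1 × 0.7513 = 2.750 mg/L.
Minimum DO = C_s − D_c = 11.5 − 2.750 = 8.750 mg/L.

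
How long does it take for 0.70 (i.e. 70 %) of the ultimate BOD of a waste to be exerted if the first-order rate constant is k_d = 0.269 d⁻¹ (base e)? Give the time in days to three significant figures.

t ≈ 4.48 d

y/L₀ = 1 − e^(−k_d t) = 0.70 ⇒ e^(−k_d t) = 0.300
t = −ln(0.300) / 0.269 = 1.204 / 0.269 = 4.476 d.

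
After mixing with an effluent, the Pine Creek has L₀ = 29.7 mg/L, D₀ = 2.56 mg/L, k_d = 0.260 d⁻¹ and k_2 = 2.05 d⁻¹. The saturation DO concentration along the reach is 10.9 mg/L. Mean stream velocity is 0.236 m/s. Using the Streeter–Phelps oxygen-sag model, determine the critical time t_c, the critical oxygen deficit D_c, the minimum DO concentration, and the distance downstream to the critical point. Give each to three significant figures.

t_c ≈ 0.651 d; D_c ≈ 3.18 mg/L; min DO ≈ 7.72 mg/L; x_c ≈ 13.3 km

t_c = [1/(k_2−k_d)] ln[(k_2/k_d)(1 − D₀(k_2−k_d)/(k_d L₀))]
= [1/(2.05−0.260)] ln[(2.05/0.260)(1 − 2.56×1.790/(0.260×29.7))]
= (1/1.790) ln[7.885 × 0.4066] = 0.5587 × ln(3.206) = 0.5587 × 1.165 = 0.6508 d.
L(t_c) = L₀ e^(−k_d t_c) = 29.7 × 0.8443 = 25.08 mg/L, and at the critical point k_2 D_c = k_d L, so D_c = (0.260/2.05) × 25.08 = 3.180 mg/L.
Minimum DO = C_s − D_c = 10.9 − 3.180 = 7.720 mg/L.
x_c = v t_c = 0.236 m/s × 0.6508 d × 86400 s/d = 13270 m ≈ 13.3 km.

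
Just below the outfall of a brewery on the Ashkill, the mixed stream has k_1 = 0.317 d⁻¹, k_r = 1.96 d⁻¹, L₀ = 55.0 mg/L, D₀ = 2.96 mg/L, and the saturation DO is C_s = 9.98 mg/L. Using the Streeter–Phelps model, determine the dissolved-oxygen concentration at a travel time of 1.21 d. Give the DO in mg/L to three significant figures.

k_1 L₀/(k_r−k_1) = 0.317×55.0/(1.96−0.317) = 17.43/1.643 = 10.61 mg/L.
e^(−k_1 t) = e^(−0.317×1.210) = 0.6814; e^(−k_r t) = e^(−1.96×1.210) = 0.09333.
D = 10.61 × (0.6814 − 0.09333) + 2.96 × 0.09333 = 6.241 + 0.2763 = 6.517 mg/L.
DO = C_s − D = 9.98 − 6.517 = 3.463 mg/L.

DO ≈ 3.46 mg/L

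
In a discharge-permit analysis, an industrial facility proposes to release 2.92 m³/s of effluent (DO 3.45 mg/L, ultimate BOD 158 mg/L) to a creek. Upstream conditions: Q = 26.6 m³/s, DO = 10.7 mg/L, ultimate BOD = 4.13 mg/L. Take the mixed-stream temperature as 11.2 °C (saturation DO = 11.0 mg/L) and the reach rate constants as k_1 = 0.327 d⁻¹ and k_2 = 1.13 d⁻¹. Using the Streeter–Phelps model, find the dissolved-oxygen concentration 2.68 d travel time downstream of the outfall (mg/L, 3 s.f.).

DO ≈ 8.05 mg/L

Mixed DO = (26.6×10.7 + 2.92×3.45)/(26.6+2.92) = 294.7/29.52 = 9.983 mg/L.
Mixed L₀ = (26.6×4.13 + 2.92×158)/(29.52) = 571.2/29.52 = 19.35 mg/L.
Initial deficit D₀ = C_s − DO₀ = 11.0 − 9.983 = 1.017 mg/L.
D(2.68) = [0.327×19.35/(1.13−0.327)](e^(−0.327×2.68) − e^(−1.13×2.68)) + 1.017 e^(−1.13×2.68)
= 7.880 × (0.4163 − 0.04839) + 1.017 × 0.04839 = 2.948 mg/L.
DO = 11.0 − 2.948 = 8.052 mg/L.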